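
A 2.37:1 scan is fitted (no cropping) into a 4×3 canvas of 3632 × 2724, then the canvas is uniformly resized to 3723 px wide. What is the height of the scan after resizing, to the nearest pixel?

Fitted into 3632×2724, the scan spans the width; its height is 3632 / 2.370 ≈ 1532.49 px.
Resizing to 3723 px wide multiplies everything by 1.0251: 1532.49 → 1570.89 px.

1571 px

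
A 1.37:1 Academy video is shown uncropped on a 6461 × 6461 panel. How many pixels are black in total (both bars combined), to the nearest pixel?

1.37:1 Academy is wider than square, so it spans the full width.
That makes the image 4716.0584 px tall (6461 / 1.370).
Leftover height: 6461 − 4716.0584 = 1744.9416 px.
Across the 6461-px span: 1744.9416 × 6461 ≈ 11274068 px.

11274068 pixels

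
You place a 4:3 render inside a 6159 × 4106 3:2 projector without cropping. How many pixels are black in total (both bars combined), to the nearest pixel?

4:3 is narrower than 3:2, so it spans the full height.
The render is 4106 × 4/3 ≈ 5474.6667 px wide.
Black = 6159 − 5474.6667 = 684.3333 px.
Across the 4106-px span: 684.3333 × 4106 ≈ 2809873 px.

2809873 pixels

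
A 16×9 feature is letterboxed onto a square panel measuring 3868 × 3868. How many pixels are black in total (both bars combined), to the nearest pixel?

16×9 (1.778) > square (1.000), so the feature fills the width.
The feature is 3868 × 9/16 ≈ 2175.7500 px tall.
Black = 3868 − 2175.7500 = 1692.2500 px.
Bar area = 1692.2500 × 3868 ≈ 6545623 px.

6545623 pixels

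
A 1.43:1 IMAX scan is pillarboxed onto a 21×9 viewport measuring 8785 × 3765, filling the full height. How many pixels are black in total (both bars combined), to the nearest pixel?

12804953 pixels

Content width = 3765 × 1.430 ≈ 5383.9500 px.
Black = 8785 − 5383.9500 = 3401.0500 px.
Bar area = 3401.0500 × 3765 ≈ 12804953 px.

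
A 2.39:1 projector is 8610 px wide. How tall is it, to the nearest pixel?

Height = 8610 / 2.390 = 3602.51.

3603 px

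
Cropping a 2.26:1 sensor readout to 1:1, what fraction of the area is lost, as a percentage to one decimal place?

55.8%

Going from 2.26:1 to 1:1 means cutting width while keeping height.
(1.000)/(2.260) ≈ 0.442 of the area survives, leaving 55.75% discarded.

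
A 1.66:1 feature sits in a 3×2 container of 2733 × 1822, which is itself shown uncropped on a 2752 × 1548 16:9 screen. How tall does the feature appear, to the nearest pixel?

First fit — 1.66:1 into 2733×1822 spans the width: 2733.00 × 1646.39.
3×2 in 2752×1548: fills the height, so the intermediate becomes 2322.00 × 1548.00 — a scale of ×0.8496.
Applying the same ×0.8496: 1646.39 → 1398.80.

1399 px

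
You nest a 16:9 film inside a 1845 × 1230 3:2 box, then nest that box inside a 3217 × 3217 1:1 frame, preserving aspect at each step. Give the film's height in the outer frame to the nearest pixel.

Inside the 1845×1230 canvas the film is width-limited at 1845.00 × 1037.81.
The 3:2 canvas is width-limited in 3217×3217, giving 3217.00 × 2144.67; scale factor 1.7436.
The film scales with it: height 1037.81 × 1.7436 ≈ 1809.56.

1810 px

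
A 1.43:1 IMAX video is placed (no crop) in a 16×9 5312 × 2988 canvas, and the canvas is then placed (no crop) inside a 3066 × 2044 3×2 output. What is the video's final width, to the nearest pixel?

2466 px

First fit — 1.43:1 IMAX into 5312×2988 spans the height: 4272.84 × 2988.00.
Second fit — the 16×9 canvas into 3066×2044 spans the width: 3066.00 × 1724.62 (×0.5772 from 5312×2988).
Applying the same ×0.5772: 4272.84 → 2466.21.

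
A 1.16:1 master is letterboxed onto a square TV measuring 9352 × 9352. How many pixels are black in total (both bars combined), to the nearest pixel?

1.16:1 is wider than square, so it spans the full width.
The master is 9352 / 1.160 ≈ 8062.0690 px tall.
Leftover height: 9352 − 8062.0690 = 1289.9310 px.
That's 1289.9310 × 9352 ≈ 12063435 black pixels.

12063435 pixels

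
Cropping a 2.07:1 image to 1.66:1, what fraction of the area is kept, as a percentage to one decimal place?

80.2%

Going from 2.07:1 to 1.66:1 means cutting width while keeping height.
Fraction kept = (1.660)/(2.070) ≈ 80.19%.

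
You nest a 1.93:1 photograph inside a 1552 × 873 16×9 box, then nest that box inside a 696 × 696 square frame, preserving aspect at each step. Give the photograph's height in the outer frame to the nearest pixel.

361 px

First fit — 1.93:1 into 1552×873 spans the width: 1552.00 × 804.15.
Second fit — the 16×9 canvas into 696×696 spans the width: 696.00 × 391.50 (×0.4485 from 1552×873).
The photograph scales with it: height 804.15 × 0.4485 ≈ 360.62.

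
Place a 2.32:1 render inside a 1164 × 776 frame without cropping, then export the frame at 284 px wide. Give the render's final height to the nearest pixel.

122 px

Fitted into 1164×776, the render spans the width; its height is 1164 / 2.320 ≈ 501.72 px.
Resizing to 284 px wide multiplies everything by 0.2440: 501.72 → 122.41 px.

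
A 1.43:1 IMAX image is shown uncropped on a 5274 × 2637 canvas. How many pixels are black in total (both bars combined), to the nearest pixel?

3963648 pixels

Since 1.430 < 2.000, the image is height-limited.
The image is 2637 × 1.430 ≈ 3770.9100 px wide.
Black = 5274 − 3770.9100 = 1503.0900 px.
Bar area = 1503.0900 × 2637 ≈ 3963648 px.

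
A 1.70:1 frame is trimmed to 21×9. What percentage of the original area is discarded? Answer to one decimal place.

27.1%

21×9 is wider than 1.70:1, so the crop keeps the full width and trims the height.
Area ratio = (1.700)/(2.333) = 72.86%; the remaining 27.14% is cropped out.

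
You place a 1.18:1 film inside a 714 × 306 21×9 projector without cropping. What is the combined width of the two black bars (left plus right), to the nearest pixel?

1.18:1 is narrower than 21×9, so it spans the full height.
The film is 306 × 1.180 ≈ 361.08 px wide.
Black = 714 − 361.08 = 352.92 px.

353 px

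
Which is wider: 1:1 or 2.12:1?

1 and 2.12; 2.12 > 1.

2.12:1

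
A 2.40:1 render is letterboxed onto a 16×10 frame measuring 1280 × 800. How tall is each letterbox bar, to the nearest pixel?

2.40:1 (2.400) > 16×10 (1.600), so the render fills the width.
That makes the image 533.33 px tall (1280 / 2.400).
800 − 533.33 = 266.67 px of bars (133.33 each).

133 px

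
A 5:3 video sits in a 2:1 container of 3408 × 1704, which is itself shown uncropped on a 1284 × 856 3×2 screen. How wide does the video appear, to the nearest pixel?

First fit — 5:3 into 3408×1704 spans the height: 2840.00 × 1704.00.
The 2:1 canvas is width-limited in 1284×856, giving 1284.00 × 642.00; scale factor 0.3768.
Applying the same ×0.3768: 2840.00 → 1070.00.

1070 px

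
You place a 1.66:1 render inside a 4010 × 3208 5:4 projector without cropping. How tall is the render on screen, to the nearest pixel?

2416 px

Since 1.660 > 1.250, the render is width-limited.
That makes the image 2415.66 px tall (4010 / 1.660).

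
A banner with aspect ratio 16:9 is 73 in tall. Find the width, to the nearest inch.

130 in

73 / 9 × 16 = 129.78.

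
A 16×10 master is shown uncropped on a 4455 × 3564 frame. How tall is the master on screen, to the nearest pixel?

2784 px

16×10 (1.600) > 5:4 (1.250), so the master fills the width.
That makes the image 2784.38 px tall (4455 × 10/16).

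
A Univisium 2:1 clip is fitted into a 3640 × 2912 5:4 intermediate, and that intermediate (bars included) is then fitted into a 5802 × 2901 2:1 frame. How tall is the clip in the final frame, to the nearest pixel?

1813 px

First fit — Univisium 2:1 into 3640×2912 spans the width: 3640.00 × 1820.00.
5:4 in 5802×2901: fills the height, so the intermediate becomes 3626.25 × 2901.00 — a scale of ×0.9962.
So the clip's height is 1820.00 × 0.9962 ≈ 1813.12.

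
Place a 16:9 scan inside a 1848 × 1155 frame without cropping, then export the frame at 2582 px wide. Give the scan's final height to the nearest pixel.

Fitted into 1848×1155, the scan spans the width; its height is 1848 × 9/16 ≈ 1039.50 px.
Scaling 1848 → 2582 is ×1.3972, so the height becomes 1039.50 × 1.3972 ≈ 1452.38 px.

1452 px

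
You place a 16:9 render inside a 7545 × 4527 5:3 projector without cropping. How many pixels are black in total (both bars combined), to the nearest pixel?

16:9 (1.778) > 5:3 (1.667), so the render fills the width.
Content height = 7545 × 9/16 ≈ 4244.0625 px.
Black = 4527 − 4244.0625 = 282.9375 px.
That's 282.9375 × 7545 ≈ 2134763 black pixels.

2134763 pixels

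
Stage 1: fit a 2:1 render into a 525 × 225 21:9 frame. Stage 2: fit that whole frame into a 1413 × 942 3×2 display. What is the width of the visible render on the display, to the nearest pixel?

1211 px

2:1 in 525×225: fills the height, so the render is 450.00 × 225.00.
Second fit — the 21:9 canvas into 1413×942 spans the width: 1413.00 × 605.57 (×2.6914 from 525×225).
Applying the same ×2.6914: 450.00 → 1211.14.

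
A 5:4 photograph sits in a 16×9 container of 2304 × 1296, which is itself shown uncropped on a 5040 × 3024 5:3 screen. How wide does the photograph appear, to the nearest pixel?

3544 px

5:4 in 2304×1296: fills the height, so the photograph is 1620.00 × 1296.00.
The 16×9 canvas is width-limited in 5040×3024, giving 5040.00 × 2835.00; scale factor 2.1875.
The photograph scales with it: width 1620.00 × 2.1875 ≈ 3543.75.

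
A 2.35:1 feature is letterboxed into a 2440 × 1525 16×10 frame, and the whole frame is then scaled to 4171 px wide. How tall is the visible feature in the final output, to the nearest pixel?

In the 2440×1525 frame the feature fills the width: height = 2440 / 2.350 ≈ 1038.30 px.
Resizing to 4171 px wide multiplies everything by 1.7094: 1038.30 → 1774.89 px.

1775 px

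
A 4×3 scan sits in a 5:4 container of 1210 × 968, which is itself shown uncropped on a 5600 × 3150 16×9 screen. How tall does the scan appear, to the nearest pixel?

2953 px

First fit — 4×3 into 1210×968 spans the width: 1210.00 × 907.50.
5:4 in 5600×3150: fills the height, so the intermediate becomes 3937.50 × 3150.00 — a scale of ×3.2541.
The scan scales with it: height 907.50 × 3.2541 ≈ 2953.12.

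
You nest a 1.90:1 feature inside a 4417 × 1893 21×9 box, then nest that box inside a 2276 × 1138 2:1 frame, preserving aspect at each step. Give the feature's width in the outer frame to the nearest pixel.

1853 px

First fit — 1.90:1 into 4417×1893 spans the height: 3596.70 × 1893.00.
The 21×9 canvas is width-limited in 2276×1138, giving 2276.00 × 975.43; scale factor 0.5153.
The feature scales with it: width 3596.70 × 0.5153 ≈ 1853.31.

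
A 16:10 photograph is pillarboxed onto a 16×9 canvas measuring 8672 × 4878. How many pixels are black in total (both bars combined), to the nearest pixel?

4230202 pixels

16:10 is narrower than 16×9, so it spans the full height.
The photograph is 4878 × 16/10 ≈ 7804.8000 px wide.
Leftover width: 8672 − 7804.8000 = 867.2000 px.
That's 867.2000 × 4878 ≈ 4230202 black pixels.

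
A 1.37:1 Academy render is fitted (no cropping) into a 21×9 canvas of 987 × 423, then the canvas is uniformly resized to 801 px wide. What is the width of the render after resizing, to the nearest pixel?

470 px

Fitted into 987×423, the render spans the height; its width is 423 × 1.370 ≈ 579.51 px.
The frame scales by 801/987 = 0.8116; 579.51 × 0.8116 ≈ 470.30 px.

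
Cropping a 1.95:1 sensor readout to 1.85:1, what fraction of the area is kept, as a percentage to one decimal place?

94.9%

Going from 1.95:1 to 1.85:1 means cutting width while keeping height.
Fraction kept = (1.850)/(1.950) ≈ 94.87%.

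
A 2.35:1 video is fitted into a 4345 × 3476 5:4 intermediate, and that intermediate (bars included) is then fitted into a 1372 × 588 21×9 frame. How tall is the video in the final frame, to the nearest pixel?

313 px

Inside the 4345×3476 canvas the video is width-limited at 4345.00 × 1848.94.
Second fit — the 5:4 canvas into 1372×588 spans the height: 735.00 × 588.00 (×0.1692 from 4345×3476).
The video scales with it: height 1848.94 × 0.1692 ≈ 312.77.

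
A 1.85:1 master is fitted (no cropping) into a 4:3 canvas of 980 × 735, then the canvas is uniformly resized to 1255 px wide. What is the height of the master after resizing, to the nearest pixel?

678 px

At 980×735 the master is width-limited, so height = 980 / 1.850 ≈ 529.73 px.
Resizing to 1255 px wide multiplies everything by 1.2806: 529.73 → 678.38 px.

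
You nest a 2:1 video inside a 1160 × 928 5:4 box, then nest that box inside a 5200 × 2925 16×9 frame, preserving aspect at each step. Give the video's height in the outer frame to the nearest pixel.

First fit — 2:1 into 1160×928 spans the width: 1160.00 × 580.00.
The 5:4 canvas is height-limited in 5200×2925, giving 3656.25 × 2925.00; scale factor 3.1519.
Applying the same ×3.1519: 580.00 → 1828.12.

1828 px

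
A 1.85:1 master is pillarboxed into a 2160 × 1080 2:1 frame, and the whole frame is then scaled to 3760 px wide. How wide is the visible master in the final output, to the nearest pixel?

3478 px

Fitted into 2160×1080, the master spans the height; its width is 1080 × 1.850 ≈ 1998.00 px.
Scaling 2160 → 3760 is ×1.7407, so the width becomes 1998.00 × 1.7407 ≈ 3478.00 px.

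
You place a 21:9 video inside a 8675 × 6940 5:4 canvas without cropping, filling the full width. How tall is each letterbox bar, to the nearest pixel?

1611 px

Content height = 8675 × 9/21 ≈ 3717.86 px.
Black = 6940 − 3717.86 = 3222.14 px, or 1611.07 per bar.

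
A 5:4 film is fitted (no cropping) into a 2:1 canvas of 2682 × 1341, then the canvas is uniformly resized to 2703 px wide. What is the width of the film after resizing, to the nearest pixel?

At 2682×1341 the film is height-limited, so width = 1341 × 5/4 ≈ 1676.25 px.
Resizing to 2703 px wide multiplies everything by 1.0078: 1676.25 → 1689.38 px.

1689 px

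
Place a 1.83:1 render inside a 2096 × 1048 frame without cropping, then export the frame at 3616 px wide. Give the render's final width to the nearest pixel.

In the 2096×1048 frame the render fills the height: width = 1048 × 1.830 ≈ 1917.84 px.
Scaling 2096 → 3616 is ×1.7252, so the width becomes 1917.84 × 1.7252 ≈ 3308.64 px.

3309 px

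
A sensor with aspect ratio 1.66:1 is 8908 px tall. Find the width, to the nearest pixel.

14787 px

Width = 8908 × 1.660 = 14787.28.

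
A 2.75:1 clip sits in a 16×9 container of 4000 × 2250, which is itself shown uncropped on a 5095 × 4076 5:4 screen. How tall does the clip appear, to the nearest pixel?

1853 px

2.75:1 in 4000×2250: fills the width, so the clip is 4000.00 × 1454.55.
Second fit — the 16×9 canvas into 5095×4076 spans the width: 5095.00 × 2865.94 (×1.2737 from 4000×2250).
The clip scales with it: height 1454.55 × 1.2737 ≈ 1852.73.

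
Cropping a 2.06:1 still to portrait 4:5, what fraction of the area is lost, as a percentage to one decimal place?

Going from 2.06:1 to portrait 4:5 means cutting width while keeping height.
Fraction kept = (0.800)/(2.060) ≈ 38.83%, so 61.17% is lost.

61.2%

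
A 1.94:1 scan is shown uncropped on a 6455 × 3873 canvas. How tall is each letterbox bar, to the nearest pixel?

273 px

Since 1.940 > 1.667, the scan is width-limited.
The scan is 6455 / 1.940 ≈ 3327.32 px tall.
Black = 3873 − 3327.32 = 545.68 px, or 272.84 per bar.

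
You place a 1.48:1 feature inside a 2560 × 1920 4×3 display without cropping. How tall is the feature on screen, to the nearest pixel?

1730 px

1.48:1 (1.480) > 4×3 (1.333), so the feature fills the width.
Content height = 2560 / 1.480 ≈ 1729.73 px.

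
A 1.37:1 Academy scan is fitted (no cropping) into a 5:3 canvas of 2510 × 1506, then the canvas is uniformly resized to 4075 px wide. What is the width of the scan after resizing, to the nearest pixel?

In the 2510×1506 frame the scan fills the height: width = 1506 × 1.370 ≈ 2063.22 px.
Scaling 2510 → 4075 is ×1.6235, so the width becomes 2063.22 × 1.6235 ≈ 3349.65 px.

3350 px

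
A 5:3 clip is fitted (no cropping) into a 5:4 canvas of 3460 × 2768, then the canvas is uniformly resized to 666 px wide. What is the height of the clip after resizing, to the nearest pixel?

In the 3460×2768 frame the clip fills the width: height = 3460 × 3/5 ≈ 2076.00 px.
The frame scales by 666/3460 = 0.1925; 2076.00 × 0.1925 ≈ 399.60 px.

400 px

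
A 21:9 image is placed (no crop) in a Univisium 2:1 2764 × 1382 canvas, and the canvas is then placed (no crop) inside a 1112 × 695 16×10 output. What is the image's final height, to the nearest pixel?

First fit — 21:9 into 2764×1382 spans the width: 2764.00 × 1184.57.
Univisium 2:1 in 1112×695: fills the width, so the intermediate becomes 1112.00 × 556.00 — a scale of ×0.4023.
Applying the same ×0.4023: 1184.57 → 476.57.

477 px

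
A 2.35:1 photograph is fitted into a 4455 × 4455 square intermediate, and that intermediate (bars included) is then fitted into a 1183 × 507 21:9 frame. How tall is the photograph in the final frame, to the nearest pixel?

216 px

First fit — 2.35:1 into 4455×4455 spans the width: 4455.00 × 1895.74.
square in 1183×507: fills the height, so the intermediate becomes 507.00 × 507.00 — a scale of ×0.1138.
The photograph scales with it: height 1895.74 × 0.1138 ≈ 215.74.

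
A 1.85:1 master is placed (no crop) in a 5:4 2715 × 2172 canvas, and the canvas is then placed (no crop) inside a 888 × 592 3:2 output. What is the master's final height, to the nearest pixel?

First fit — 1.85:1 into 2715×2172 spans the width: 2715.00 × 1467.57.
Second fit — the 5:4 canvas into 888×592 spans the height: 740.00 × 592.00 (×0.2726 from 2715×2172).
So the master's height is 1467.57 × 0.2726 ≈ 400.00.

400 px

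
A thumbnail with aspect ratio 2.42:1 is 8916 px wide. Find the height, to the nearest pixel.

8916 / 2.420 = 3684.30.

3684 px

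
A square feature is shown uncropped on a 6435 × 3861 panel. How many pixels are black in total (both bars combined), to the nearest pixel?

9938214 pixels

Since 1.000 < 1.667, the feature is height-limited.
Content width = 3861 × 1/1 ≈ 3861.0000 px.
Leftover width: 6435 − 3861.0000 = 2574.0000 px.
Across the 3861-px span: 2574.0000 × 3861 ≈ 9938214 px.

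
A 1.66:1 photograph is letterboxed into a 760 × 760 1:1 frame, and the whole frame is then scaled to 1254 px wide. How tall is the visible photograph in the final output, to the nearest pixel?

In the 760×760 frame the photograph fills the width: height = 760 / 1.660 ≈ 457.83 px.
Resizing to 1254 px wide multiplies everything by 1.6500: 457.83 → 755.42 px.

755 px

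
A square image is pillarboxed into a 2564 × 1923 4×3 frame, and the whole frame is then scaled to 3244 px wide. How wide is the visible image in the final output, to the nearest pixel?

2433 px

Fitted into 2564×1923, the image spans the height; its width is 1923 × 1/1 ≈ 1923.00 px.
Resizing to 3244 px wide multiplies everything by 1.2652: 1923.00 → 2433.00 px.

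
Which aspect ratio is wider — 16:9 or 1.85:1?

16:9 = 1.778 and 1.85; 1.85 > 1.778.

1.85:1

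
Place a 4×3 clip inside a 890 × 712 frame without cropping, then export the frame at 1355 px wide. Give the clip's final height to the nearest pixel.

1016 px

At 890×712 the clip is width-limited, so height = 890 × 3/4 ≈ 667.50 px.
Scaling 890 → 1355 is ×1.5225, so the height becomes 667.50 × 1.5225 ≈ 1016.25 px.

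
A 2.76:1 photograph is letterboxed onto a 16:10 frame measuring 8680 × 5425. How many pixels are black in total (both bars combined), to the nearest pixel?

19791029 pixels

2.76:1 (2.760) > 16:10 (1.600), so the photograph fills the width.
Content height = 8680 / 2.760 ≈ 3144.9275 px.
Black = 5425 − 3144.9275 = 2280.0725 px.
Across the 8680-px span: 2280.0725 × 8680 ≈ 19791029 px.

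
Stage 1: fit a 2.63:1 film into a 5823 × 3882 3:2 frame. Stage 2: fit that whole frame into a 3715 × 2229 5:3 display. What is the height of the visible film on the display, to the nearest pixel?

Inside the 5823×3882 canvas the film is width-limited at 5823.00 × 2214.07.
3:2 in 3715×2229: fills the height, so the intermediate becomes 3343.50 × 2229.00 — a scale of ×0.5742.
The film scales with it: height 2214.07 × 0.5742 ≈ 1271.29.

1271 px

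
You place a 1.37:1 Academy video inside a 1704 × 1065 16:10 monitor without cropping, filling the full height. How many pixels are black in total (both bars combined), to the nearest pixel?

260872 pixels

The video is 1065 × 1.370 ≈ 1459.0500 px wide.
Leftover width: 1704 − 1459.0500 = 244.9500 px.
Across the 1065-px span: 244.9500 × 1065 ≈ 260872 px.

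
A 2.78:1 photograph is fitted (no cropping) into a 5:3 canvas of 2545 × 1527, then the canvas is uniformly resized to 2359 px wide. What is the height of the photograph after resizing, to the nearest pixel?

849 px

At 2545×1527 the photograph is width-limited, so height = 2545 / 2.780 ≈ 915.47 px.
Resizing to 2359 px wide multiplies everything by 0.9269: 915.47 → 848.56 px.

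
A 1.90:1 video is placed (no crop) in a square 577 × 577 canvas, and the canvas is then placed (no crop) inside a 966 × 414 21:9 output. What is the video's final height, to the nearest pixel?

218 px

Inside the 577×577 canvas the video is width-limited at 577.00 × 303.68.
The square canvas is height-limited in 966×414, giving 414.00 × 414.00; scale factor 0.7175.
So the video's height is 303.68 × 0.7175 ≈ 217.89.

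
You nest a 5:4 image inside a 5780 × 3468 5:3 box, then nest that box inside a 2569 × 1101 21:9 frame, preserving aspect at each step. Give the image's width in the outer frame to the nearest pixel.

1376 px

5:4 in 5780×3468: fills the height, so the image is 4335.00 × 3468.00.
5:3 in 2569×1101: fills the height, so the intermediate becomes 1835.00 × 1101.00 — a scale of ×0.3175.
So the image's width is 4335.00 × 0.3175 ≈ 1376.25.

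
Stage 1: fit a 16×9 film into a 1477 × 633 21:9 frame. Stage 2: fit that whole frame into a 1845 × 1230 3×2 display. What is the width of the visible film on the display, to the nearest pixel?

Inside the 1477×633 canvas the film is height-limited at 1125.33 × 633.00.
21:9 in 1845×1230: fills the width, so the intermediate becomes 1845.00 × 790.71 — a scale of ×1.2492.
Applying the same ×1.2492: 1125.33 → 1405.71.

1406 px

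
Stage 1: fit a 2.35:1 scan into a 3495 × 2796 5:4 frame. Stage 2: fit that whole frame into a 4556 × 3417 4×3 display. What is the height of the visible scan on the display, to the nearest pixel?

1818 px

First fit — 2.35:1 into 3495×2796 spans the width: 3495.00 × 1487.23.
Second fit — the 5:4 canvas into 4556×3417 spans the height: 4271.25 × 3417.00 (×1.2221 from 3495×2796).
So the scan's height is 1487.23 × 1.2221 ≈ 1817.55.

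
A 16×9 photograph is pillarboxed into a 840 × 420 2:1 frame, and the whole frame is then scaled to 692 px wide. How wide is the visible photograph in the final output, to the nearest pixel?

At 840×420 the photograph is height-limited, so width = 420 × 16/9 ≈ 746.67 px.
Resizing to 692 px wide multiplies everything by 0.8238: 746.67 → 615.11 px.

615 px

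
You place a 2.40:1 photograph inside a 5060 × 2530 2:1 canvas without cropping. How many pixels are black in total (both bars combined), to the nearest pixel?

2133633 pixels

2.40:1 is wider than 2:1, so it spans the full width.
The photograph is 5060 / 2.400 ≈ 2108.3333 px tall.
Black = 2530 − 2108.3333 = 421.6667 px.
Bar area = 421.6667 × 5060 ≈ 2133633 px.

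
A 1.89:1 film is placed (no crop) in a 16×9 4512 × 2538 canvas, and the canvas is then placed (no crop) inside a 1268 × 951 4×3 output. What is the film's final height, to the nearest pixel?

671 px

Inside the 4512×2538 canvas the film is width-limited at 4512.00 × 2387.30.
The 16×9 canvas is width-limited in 1268×951, giving 1268.00 × 713.25; scale factor 0.2810.
The film scales with it: height 2387.30 × 0.2810 ≈ 670.90.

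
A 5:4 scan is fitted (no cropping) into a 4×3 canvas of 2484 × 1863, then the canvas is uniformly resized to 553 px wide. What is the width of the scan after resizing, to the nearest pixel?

Fitted into 2484×1863, the scan spans the height; its width is 1863 × 5/4 ≈ 2328.75 px.
The frame scales by 553/2484 = 0.2226; 2328.75 × 0.2226 ≈ 518.44 px.

518 px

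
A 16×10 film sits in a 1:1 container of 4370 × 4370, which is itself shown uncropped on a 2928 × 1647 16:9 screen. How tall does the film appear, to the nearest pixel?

1029 px

16×10 in 4370×4370: fills the width, so the film is 4370.00 × 2731.25.
1:1 in 2928×1647: fills the height, so the intermediate becomes 1647.00 × 1647.00 — a scale of ×0.3769.
The film scales with it: height 2731.25 × 0.3769 ≈ 1029.38.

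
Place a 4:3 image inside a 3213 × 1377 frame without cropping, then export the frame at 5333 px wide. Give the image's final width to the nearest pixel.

Fitted into 3213×1377, the image spans the height; its width is 1377 × 4/3 ≈ 1836.00 px.
Resizing to 5333 px wide multiplies everything by 1.6598: 1836.00 → 3047.43 px.

3047 px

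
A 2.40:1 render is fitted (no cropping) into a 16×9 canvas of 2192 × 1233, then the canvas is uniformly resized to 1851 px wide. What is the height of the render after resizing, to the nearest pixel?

In the 2192×1233 frame the render fills the width: height = 2192 / 2.400 ≈ 913.33 px.
The frame scales by 1851/2192 = 0.8444; 913.33 × 0.8444 ≈ 771.25 px.

771 px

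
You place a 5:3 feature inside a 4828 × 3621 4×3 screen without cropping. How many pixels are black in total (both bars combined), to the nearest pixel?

Since 1.667 > 1.333, the feature is width-limited.
That makes the image 2896.8000 px tall (4828 × 3/5).
3621 − 2896.8000 = 724.2000 px of bars.
That's 724.2000 × 4828 ≈ 3496438 black pixels.

3496438 pixels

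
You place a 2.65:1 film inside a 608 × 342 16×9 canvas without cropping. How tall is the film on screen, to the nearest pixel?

Since 2.650 > 1.778, the film is width-limited.
Content height = 608 / 2.650 ≈ 229.43 px.

229 px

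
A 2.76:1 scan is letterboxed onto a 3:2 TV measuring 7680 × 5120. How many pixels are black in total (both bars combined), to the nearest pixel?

2.76:1 is wider than 3:2, so it spans the full width.
The scan is 7680 / 2.760 ≈ 2782.6087 px tall.
Black = 5120 − 2782.6087 = 2337.3913 px.
Bar area = 2337.3913 × 7680 ≈ 17951165 px.

17951165 pixels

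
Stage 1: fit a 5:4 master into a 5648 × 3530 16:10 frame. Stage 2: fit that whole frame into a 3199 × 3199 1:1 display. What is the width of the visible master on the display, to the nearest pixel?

2499 px

5:4 in 5648×3530: fills the height, so the master is 4412.50 × 3530.00.
Second fit — the 16:10 canvas into 3199×3199 spans the width: 3199.00 × 1999.38 (×0.5664 from 5648×3530).
The master scales with it: width 4412.50 × 0.5664 ≈ 2499.22.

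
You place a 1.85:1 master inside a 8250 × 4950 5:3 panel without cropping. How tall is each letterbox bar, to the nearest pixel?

245 px

1.85:1 is wider than 5:3, so it spans the full width.
That makes the image 4459.46 px tall (8250 / 1.850).
Leftover height: 4950 − 4459.46 = 490.54 px → 245.27 each side.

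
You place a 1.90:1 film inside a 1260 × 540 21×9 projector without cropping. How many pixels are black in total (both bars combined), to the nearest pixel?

1.90:1 (1.900) < 21×9 (2.333), so the film fills the height.
That makes the image 1026.0000 px wide (540 × 1.900).
Black = 1260 − 1026.0000 = 234.0000 px.
That's 234.0000 × 540 ≈ 126360 black pixels.

126360 pixels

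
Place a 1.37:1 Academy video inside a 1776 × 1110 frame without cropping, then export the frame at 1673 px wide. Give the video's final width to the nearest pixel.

1433 px

In the 1776×1110 frame the video fills the height: width = 1110 × 1.370 ≈ 1520.70 px.
The frame scales by 1673/1776 = 0.9420; 1520.70 × 0.9420 ≈ 1432.51 px.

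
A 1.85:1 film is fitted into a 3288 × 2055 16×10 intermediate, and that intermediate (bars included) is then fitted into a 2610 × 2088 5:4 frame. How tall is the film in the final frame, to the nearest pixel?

First fit — 1.85:1 into 3288×2055 spans the width: 3288.00 × 1777.30.
16×10 in 2610×2088: fills the width, so the intermediate becomes 2610.00 × 1631.25 — a scale of ×0.7938.
So the film's height is 1777.30 × 0.7938 ≈ 1410.81.

1411 px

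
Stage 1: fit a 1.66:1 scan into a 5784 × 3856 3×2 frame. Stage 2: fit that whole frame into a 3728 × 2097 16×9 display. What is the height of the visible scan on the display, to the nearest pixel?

1895 px

1.66:1 in 5784×3856: fills the width, so the scan is 5784.00 × 3484.34.
3×2 in 3728×2097: fills the height, so the intermediate becomes 3145.50 × 2097.00 — a scale of ×0.5438.
Applying the same ×0.5438: 3484.34 → 1894.88.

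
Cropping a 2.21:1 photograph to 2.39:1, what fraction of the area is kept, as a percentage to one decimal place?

92.5%

The width stays; only height is cut (since 2.39:1 is wider than 2.21:1).
Fraction kept = (2.210)/(2.390) ≈ 92.47%.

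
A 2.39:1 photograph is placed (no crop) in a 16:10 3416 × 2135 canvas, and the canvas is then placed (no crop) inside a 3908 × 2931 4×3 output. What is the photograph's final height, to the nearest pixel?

1635 px

Inside the 3416×2135 canvas the photograph is width-limited at 3416.00 × 1429.29.
The 16:10 canvas is width-limited in 3908×2931, giving 3908.00 × 2442.50; scale factor 1.1440.
The photograph scales with it: height 1429.29 × 1.1440 ≈ 1635.15.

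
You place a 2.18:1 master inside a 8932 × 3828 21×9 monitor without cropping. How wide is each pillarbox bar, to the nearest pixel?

293 px

Since 2.180 < 2.333, the master is height-limited.
That makes the image 8345.04 px wide (3828 × 2.180).
8932 − 8345.04 = 586.96 px of bars (293.48 each).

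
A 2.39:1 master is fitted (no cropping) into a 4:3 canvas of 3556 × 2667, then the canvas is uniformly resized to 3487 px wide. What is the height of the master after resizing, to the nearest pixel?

1459 px

In the 3556×2667 frame the master fills the width: height = 3556 / 2.390 ≈ 1487.87 px.
Scaling 3556 → 3487 is ×0.9806, so the height becomes 1487.87 × 0.9806 ≈ 1459.00 px.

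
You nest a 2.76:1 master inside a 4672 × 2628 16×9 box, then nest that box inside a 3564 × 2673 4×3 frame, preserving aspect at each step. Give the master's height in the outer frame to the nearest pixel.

First fit — 2.76:1 into 4672×2628 spans the width: 4672.00 × 1692.75.
The 16×9 canvas is width-limited in 3564×2673, giving 3564.00 × 2004.75; scale factor 0.7628.
Applying the same ×0.7628: 1692.75 → 1291.30.

1291 px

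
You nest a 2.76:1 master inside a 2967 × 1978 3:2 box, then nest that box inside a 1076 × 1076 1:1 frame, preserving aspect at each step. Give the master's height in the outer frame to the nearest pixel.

390 px

First fit — 2.76:1 into 2967×1978 spans the width: 2967.00 × 1075.00.
Second fit — the 3:2 canvas into 1076×1076 spans the width: 1076.00 × 717.33 (×0.3627 from 2967×1978).
Applying the same ×0.3627: 1075.00 → 389.86.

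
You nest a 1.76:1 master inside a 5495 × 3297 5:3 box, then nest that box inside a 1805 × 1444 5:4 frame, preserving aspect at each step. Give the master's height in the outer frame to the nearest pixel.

First fit — 1.76:1 into 5495×3297 spans the width: 5495.00 × 3122.16.
The 5:3 canvas is width-limited in 1805×1444, giving 1805.00 × 1083.00; scale factor 0.3285.
So the master's height is 3122.16 × 0.3285 ≈ 1025.57.

1026 px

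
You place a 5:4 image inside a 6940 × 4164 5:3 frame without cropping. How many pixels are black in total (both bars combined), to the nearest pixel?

7224540 pixels

5:4 (1.250) < 5:3 (1.667), so the image fills the height.
That makes the image 5205.0000 px wide (4164 × 5/4).
6940 − 5205.0000 = 1735.0000 px of bars.
That's 1735.0000 × 4164 ≈ 7224540 black pixels.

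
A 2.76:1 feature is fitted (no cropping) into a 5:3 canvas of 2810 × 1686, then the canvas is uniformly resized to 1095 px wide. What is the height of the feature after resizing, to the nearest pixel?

Fitted into 2810×1686, the feature spans the width; its height is 2810 / 2.760 ≈ 1018.12 px.
Resizing to 1095 px wide multiplies everything by 0.3897: 1018.12 → 396.74 px.

397 px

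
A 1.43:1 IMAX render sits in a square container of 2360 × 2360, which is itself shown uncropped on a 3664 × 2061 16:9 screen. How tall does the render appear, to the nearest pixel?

1.43:1 IMAX in 2360×2360: fills the width, so the render is 2360.00 × 1650.35.
square in 3664×2061: fills the height, so the intermediate becomes 2061.00 × 2061.00 — a scale of ×0.8733.
Applying the same ×0.8733: 1650.35 → 1441.26.

1441 px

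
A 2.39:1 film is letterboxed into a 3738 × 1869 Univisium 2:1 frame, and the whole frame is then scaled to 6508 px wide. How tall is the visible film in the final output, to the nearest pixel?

2723 px

At 3738×1869 the film is width-limited, so height = 3738 / 2.390 ≈ 1564.02 px.
Scaling 3738 → 6508 is ×1.7410, so the height becomes 1564.02 × 1.7410 ≈ 2723.01 px.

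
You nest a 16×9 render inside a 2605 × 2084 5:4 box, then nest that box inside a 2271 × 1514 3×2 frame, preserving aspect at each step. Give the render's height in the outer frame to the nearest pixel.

1065 px

Inside the 2605×2084 canvas the render is width-limited at 2605.00 × 1465.31.
The 5:4 canvas is height-limited in 2271×1514, giving 1892.50 × 1514.00; scale factor 0.7265.
The render scales with it: height 1465.31 × 0.7265 ≈ 1064.53.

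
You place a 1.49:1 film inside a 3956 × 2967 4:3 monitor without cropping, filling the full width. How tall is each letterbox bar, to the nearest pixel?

That makes the image 2655.03 px tall (3956 / 1.490).
Leftover height: 2967 − 2655.03 = 311.97 px → 155.98 each side.

156 px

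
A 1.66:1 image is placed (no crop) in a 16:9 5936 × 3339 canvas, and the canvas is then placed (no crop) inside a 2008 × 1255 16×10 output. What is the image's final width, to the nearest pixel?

1875 px

First fit — 1.66:1 into 5936×3339 spans the height: 5542.74 × 3339.00.
Second fit — the 16:9 canvas into 2008×1255 spans the width: 2008.00 × 1129.50 (×0.3383 from 5936×3339).
The image scales with it: width 5542.74 × 0.3383 ≈ 1874.97.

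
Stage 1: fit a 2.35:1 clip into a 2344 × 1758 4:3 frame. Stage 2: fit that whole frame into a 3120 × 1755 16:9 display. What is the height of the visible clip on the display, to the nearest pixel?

996 px

2.35:1 in 2344×1758: fills the width, so the clip is 2344.00 × 997.45.
4:3 in 3120×1755: fills the height, so the intermediate becomes 2340.00 × 1755.00 — a scale of ×0.9983.
The clip scales with it: height 997.45 × 0.9983 ≈ 995.74.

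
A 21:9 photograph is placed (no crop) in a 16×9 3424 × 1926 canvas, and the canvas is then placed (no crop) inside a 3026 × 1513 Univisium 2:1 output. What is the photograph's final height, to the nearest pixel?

Inside the 3424×1926 canvas the photograph is width-limited at 3424.00 × 1467.43.
Second fit — the 16×9 canvas into 3026×1513 spans the height: 2689.78 × 1513.00 (×0.7856 from 3424×1926).
So the photograph's height is 1467.43 × 0.7856 ≈ 1152.76.

1153 px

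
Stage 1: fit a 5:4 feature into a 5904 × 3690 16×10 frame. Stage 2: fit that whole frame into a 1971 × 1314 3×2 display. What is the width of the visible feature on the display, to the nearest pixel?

1540 px

First fit — 5:4 into 5904×3690 spans the height: 4612.50 × 3690.00.
16×10 in 1971×1314: fills the width, so the intermediate becomes 1971.00 × 1231.88 — a scale of ×0.3338.
Applying the same ×0.3338: 4612.50 → 1539.84.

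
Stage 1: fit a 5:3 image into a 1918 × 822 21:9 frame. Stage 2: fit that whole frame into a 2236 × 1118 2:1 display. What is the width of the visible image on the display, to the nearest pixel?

1597 px

Inside the 1918×822 canvas the image is height-limited at 1370.00 × 822.00.
Second fit — the 21:9 canvas into 2236×1118 spans the width: 2236.00 × 958.29 (×1.1658 from 1918×822).
So the image's width is 1370.00 × 1.1658 ≈ 1597.14.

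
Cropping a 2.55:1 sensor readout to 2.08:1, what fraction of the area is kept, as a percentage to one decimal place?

81.6%

2.08:1 is narrower than 2.55:1, so the crop keeps the full height and trims the width.
Area ratio = (2.080)/(2.550) = 81.57% retained.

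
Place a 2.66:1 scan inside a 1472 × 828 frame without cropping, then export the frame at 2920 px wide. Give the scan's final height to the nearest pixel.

In the 1472×828 frame the scan fills the width: height = 1472 / 2.660 ≈ 553.38 px.
Scaling 1472 → 2920 is ×1.9837, so the height becomes 553.38 × 1.9837 ≈ 1097.74 px.

1098 px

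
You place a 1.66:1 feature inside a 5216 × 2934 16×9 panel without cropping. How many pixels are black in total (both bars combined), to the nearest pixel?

1.66:1 (1.660) < 16×9 (1.778), so the feature fills the height.
Content width = 2934 × 1.660 ≈ 4870.4400 px.
Leftover width: 5216 − 4870.4400 = 345.5600 px.
Across the 2934-px span: 345.5600 × 2934 ≈ 1013873 px.

1013873 pixels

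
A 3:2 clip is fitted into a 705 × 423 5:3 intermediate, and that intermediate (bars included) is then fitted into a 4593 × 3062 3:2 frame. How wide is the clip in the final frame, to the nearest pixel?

4134 px

Inside the 705×423 canvas the clip is height-limited at 634.50 × 423.00.
5:3 in 4593×3062: fills the width, so the intermediate becomes 4593.00 × 2755.80 — a scale of ×6.5149.
Applying the same ×6.5149: 634.50 → 4133.70.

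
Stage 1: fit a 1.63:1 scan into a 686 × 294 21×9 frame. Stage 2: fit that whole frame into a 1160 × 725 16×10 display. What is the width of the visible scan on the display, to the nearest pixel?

810 px

Inside the 686×294 canvas the scan is height-limited at 479.22 × 294.00.
Second fit — the 21×9 canvas into 1160×725 spans the width: 1160.00 × 497.14 (×1.6910 from 686×294).
So the scan's width is 479.22 × 1.6910 ≈ 810.34.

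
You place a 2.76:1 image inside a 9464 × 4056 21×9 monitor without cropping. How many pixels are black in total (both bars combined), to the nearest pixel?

2.76:1 (2.760) > 21×9 (2.333), so the image fills the width.
Content height = 9464 / 2.760 ≈ 3428.9855 px.
Black = 4056 − 3428.9855 = 627.0145 px.
Bar area = 627.0145 × 9464 ≈ 5934065 px.

5934065 pixels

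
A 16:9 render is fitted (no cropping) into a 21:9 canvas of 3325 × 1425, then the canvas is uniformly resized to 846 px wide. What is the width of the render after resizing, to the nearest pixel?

645 px

Fitted into 3325×1425, the render spans the height; its width is 1425 × 16/9 ≈ 2533.33 px.
Scaling 3325 → 846 is ×0.2544, so the width becomes 2533.33 × 0.2544 ≈ 644.57 px.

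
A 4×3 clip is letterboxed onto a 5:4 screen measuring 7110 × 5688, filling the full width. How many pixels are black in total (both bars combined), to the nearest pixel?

Content height = 7110 × 3/4 ≈ 5332.5000 px.
Black = 5688 − 5332.5000 = 355.5000 px.
That's 355.5000 × 7110 ≈ 2527605 black pixels.

2527605 pixels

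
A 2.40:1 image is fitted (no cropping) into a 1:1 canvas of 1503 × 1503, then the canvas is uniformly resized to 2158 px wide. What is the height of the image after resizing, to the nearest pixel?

899 px

Fitted into 1503×1503, the image spans the width; its height is 1503 / 2.400 ≈ 626.25 px.
The frame scales by 2158/1503 = 1.4358; 626.25 × 1.4358 ≈ 899.17 px.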